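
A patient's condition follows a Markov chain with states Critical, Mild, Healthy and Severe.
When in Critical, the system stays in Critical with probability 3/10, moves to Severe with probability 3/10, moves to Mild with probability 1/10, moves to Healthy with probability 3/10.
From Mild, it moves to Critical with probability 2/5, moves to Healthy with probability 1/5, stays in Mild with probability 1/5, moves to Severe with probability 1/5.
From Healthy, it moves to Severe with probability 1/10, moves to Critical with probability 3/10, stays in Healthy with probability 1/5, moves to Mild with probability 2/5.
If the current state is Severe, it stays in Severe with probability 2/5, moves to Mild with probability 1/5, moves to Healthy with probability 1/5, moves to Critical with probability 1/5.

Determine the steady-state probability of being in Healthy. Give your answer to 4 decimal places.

0.2296

Let the stationary distribution be π with π = πP and π_1 + π_2 + π_3 + π_4 = 1.
π_1 = 0.3·π_1 + 0.4·π_2 + 0.3·π_3 + 0.2·π_4
π_2 = 0.1·π_1 + 0.2·π_2 + 0.4·π_3 + 0.2·π_4
π_3 = 0.3·π_1 + 0.2·π_2 + 0.2·π_3 + 0.2·π_4
Solving with the normalization constraint gives π = (0.2958, 0.2163, 0.2296, 0.2583).
So the stationary probability of Healthy is 0.2296.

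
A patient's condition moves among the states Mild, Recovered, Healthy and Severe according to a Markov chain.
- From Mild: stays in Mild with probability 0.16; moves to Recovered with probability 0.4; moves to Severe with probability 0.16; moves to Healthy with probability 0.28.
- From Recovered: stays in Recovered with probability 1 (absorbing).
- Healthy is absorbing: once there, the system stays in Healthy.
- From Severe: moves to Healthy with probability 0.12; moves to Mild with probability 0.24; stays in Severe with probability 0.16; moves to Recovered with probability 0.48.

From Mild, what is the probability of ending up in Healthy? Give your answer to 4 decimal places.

Let h(s) be the probability of absorption at Healthy starting from transient state s. Then h(Healthy) = 1 and h(Recovered) = 0. By first-step analysis:
h(Mild) = 0.16·h(Mild) + 0.4·0 + 0.28·1 + 0.16·h(Severe)
h(Severe) = 0.24·h(Mild) + 0.48·0 + 0.12·1 + 0.16·h(Severe)
Solving: h(Mild) = 0.3813, h(Severe) = 0.2518.
Starting from Mild, the probability is 0.3813.

0.3813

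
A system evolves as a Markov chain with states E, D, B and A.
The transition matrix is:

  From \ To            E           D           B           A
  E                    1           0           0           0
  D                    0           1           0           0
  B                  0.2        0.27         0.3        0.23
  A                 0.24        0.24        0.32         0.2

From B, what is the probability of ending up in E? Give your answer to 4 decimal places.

Let h(s) be the probability of absorption at E starting from transient state s. Then h(E) = 1 and h(D) = 0. By first-step analysis:
h(B) = 0.2·1 + 0.27·0 + 0.3·h(B) + 0.23·h(A)
h(A) = 0.24·1 + 0.24·0 + 0.32·h(B) + 0.2·h(A)
Solving: h(B) = 0.4424, h(A) = 0.4770.
Starting from B, the probability is 0.4424.

0.4424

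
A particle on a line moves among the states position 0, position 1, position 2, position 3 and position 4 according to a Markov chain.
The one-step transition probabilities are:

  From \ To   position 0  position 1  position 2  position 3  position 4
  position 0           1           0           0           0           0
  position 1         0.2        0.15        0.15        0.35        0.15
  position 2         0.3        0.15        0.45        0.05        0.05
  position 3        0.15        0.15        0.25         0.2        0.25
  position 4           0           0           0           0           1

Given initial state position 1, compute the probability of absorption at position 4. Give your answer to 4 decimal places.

Let h(s) be the probability of absorption at position 4 starting from transient state s. Then h(position 4) = 1 and h(position 0) = 0. By first-step analysis:
h(position 1) = 0.2·0 + 0.15·h(position 1) + 0.15·h(position 2) + 0.35·h(position 3) + 0.15·1
h(position 2) = 0.3·0 + 0.15·h(position 1) + 0.45·h(position 2) + 0.05·h(position 3) + 0.05·1
h(position 3) = 0.15·0 + 0.15·h(position 1) + 0.25·h(position 2) + 0.2·h(position 3) + 0.25·1
Solving: h(position 1) = 0.4119, h(position 2) = 0.2457, h(position 3) = 0.4665.
Starting from position 1, the probability is 0.4119.

0.4119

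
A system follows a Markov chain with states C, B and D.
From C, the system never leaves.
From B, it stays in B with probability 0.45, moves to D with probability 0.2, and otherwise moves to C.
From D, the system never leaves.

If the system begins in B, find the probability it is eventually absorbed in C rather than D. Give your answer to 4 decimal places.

Let h(s) be the probability of absorption at C starting from transient state s. Then h(C) = 1 and h(D) = 0. By first-step analysis:
h(B) = 0.35·1 + 0.45·h(B) + 0.2·0
Solving: h(B) = 0.6364.
Starting from B, the probability is 0.6364.

0.6364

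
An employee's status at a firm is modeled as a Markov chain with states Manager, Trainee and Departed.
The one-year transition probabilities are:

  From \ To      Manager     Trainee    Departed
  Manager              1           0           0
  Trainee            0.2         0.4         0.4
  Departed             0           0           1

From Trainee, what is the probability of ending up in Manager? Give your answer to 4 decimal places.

Let h(s) be the probability of absorption at Manager starting from transient state s. Then h(Manager) = 1 and h(Departed) = 0. By first-step analysis:
h(Trainee) = 0.2·1 + 0.4·h(Trainee) + 0.4·0
Solving: h(Trainee) = 0.3333.
Starting from Trainee, the probability is 0.3333.

0.3333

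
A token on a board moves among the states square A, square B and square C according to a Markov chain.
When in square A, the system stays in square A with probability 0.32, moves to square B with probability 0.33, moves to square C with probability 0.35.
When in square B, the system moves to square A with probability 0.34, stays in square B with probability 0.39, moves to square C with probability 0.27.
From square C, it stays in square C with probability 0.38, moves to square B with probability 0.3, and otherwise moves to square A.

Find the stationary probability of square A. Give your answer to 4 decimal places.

Let the stationary distribution be π with π = πP and π_1 + π_2 + π_3 = 1.
π_1 = 0.32·π_1 + 0.34·π_2 + 0.32·π_3
π_2 = 0.33·π_1 + 0.39·π_2 + 0.3·π_3
Solving with the normalization constraint gives π = (0.3268, 0.3404, 0.3327).
So the stationary probability of square A is 0.3268.

0.3268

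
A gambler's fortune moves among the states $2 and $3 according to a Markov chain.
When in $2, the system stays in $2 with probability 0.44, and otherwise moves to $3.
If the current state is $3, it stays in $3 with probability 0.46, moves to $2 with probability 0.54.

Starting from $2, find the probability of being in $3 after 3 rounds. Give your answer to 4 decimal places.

0.5096

Propagate the distribution vector 3 rounds from $2.
After 0 rounds: (1.0000, 0.0000)
After 1 round: (0.4400, 0.5600)
After 2 rounds: (0.4960, 0.5040)
After 3 rounds: (0.4904, 0.5096)
P(in $3 after 3 rounds) = 0.5096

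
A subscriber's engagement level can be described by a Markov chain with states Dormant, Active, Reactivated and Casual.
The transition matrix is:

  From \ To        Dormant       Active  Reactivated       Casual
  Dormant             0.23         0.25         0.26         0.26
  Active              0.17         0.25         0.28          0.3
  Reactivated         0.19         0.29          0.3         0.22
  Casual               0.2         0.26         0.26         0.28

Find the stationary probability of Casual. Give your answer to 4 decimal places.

Let the stationary distribution be π with π = πP and π_1 + π_2 + π_3 + π_4 = 1.
π_1 = 0.23·π_1 + 0.17·π_2 + 0.19·π_3 + 0.2·π_4
π_2 = 0.25·π_1 + 0.25·π_2 + 0.29·π_3 + 0.26·π_4
π_3 = 0.26·π_1 + 0.28·π_2 + 0.3·π_3 + 0.26·π_4
Solving with the normalization constraint gives π = (0.1952, 0.2637, 0.2763, 0.2648).
So the stationary probability of Casual is 0.2648.

0.2648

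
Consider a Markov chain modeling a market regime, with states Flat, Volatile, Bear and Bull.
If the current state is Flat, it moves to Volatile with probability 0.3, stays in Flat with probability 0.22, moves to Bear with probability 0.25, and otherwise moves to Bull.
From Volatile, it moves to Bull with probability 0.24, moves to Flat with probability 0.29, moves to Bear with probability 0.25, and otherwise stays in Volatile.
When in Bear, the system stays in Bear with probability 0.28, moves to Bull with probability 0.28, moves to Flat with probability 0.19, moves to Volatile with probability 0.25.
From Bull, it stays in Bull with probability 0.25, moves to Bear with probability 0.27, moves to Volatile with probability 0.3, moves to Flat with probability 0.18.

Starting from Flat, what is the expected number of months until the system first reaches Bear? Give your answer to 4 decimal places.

Let t(s) be the expected number of months to first reach Bear from state s, with t(Bear) = 0. Conditioning on the first month:
t(Flat) = 1 + 0.22·t(Flat) + 0.3·t(Volatile) + 0.23·t(Bull)
t(Volatile) = 1 + 0.29·t(Flat) + 0.22·t(Volatile) + 0.24·t(Bull)
t(Bull) = 1 + 0.18·t(Flat) + 0.3·t(Volatile) + 0.25·t(Bull)
Solving: t(Flat) = 3.9254, t(Volatile) = 3.9247, t(Bull) = 3.8453.
Expected months from Flat to Bear: 3.9254.

3.9254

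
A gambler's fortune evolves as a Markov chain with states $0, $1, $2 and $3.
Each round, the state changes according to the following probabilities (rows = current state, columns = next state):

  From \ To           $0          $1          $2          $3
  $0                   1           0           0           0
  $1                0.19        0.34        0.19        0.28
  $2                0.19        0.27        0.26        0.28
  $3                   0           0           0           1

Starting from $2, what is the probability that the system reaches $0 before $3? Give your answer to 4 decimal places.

Let h(s) be the probability of absorption at $0 starting from transient state s. Then h($0) = 1 and h($3) = 0. By first-step analysis:
h($1) = 0.19·1 + 0.34·h($1) + 0.19·h($2) + 0.28·0
h($2) = 0.19·1 + 0.27·h($1) + 0.26·h($2) + 0.28·0
Solving: h($1) = 0.4043, h($2) = 0.4043.
Starting from $2, the probability is 0.4043.

0.4043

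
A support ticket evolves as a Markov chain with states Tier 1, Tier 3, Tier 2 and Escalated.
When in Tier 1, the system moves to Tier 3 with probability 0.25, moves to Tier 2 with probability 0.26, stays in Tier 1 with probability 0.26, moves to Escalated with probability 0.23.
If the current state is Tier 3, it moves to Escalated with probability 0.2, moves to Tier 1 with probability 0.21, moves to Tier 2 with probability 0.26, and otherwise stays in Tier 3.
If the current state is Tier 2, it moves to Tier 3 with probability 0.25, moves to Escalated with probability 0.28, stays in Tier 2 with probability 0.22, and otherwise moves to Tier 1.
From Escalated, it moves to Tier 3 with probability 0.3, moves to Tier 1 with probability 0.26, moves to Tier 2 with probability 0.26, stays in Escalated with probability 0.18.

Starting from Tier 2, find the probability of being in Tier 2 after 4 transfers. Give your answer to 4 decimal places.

0.2500

Propagate the distribution vector 4 transfers from Tier 2.
After 0 transfers: (0.0000, 0.0000, 1.0000, 0.0000)
After 1 transfer: (0.2500, 0.2500, 0.2200, 0.2800)
After 2 transfers: (0.2453, 0.2840, 0.2512, 0.2195)
After 3 transfers: (0.2433, 0.2837, 0.2500, 0.2231)
After 4 transfers: (0.2433, 0.2838, 0.2500, 0.2228)
P(in Tier 2 after 4 transfers) = 0.2500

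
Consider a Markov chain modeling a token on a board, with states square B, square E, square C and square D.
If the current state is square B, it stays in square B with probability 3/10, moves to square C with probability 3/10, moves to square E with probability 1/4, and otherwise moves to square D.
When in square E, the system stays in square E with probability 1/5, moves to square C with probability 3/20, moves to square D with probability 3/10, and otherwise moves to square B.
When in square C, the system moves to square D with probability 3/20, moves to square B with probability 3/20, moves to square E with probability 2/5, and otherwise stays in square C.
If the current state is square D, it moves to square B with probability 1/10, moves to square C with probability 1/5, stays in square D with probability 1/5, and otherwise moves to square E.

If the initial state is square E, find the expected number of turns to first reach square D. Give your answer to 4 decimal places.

Let t(s) be the expected number of turns to first reach square D from state s, with t(square D) = 0. Conditioning on the first turn:
t(square B) = 1 + 0.3·t(square B) + 0.25·t(square E) + 0.3·t(square C)
t(square E) = 1 + 0.35·t(square B) + 0.2·t(square E) + 0.15·t(square C)
t(square C) = 1 + 0.15·t(square B) + 0.4·t(square E) + 0.3·t(square C)
Solving: t(square B) = 5.2285, t(square E) = 4.4973, t(square C) = 5.1188.
Expected turns from square E to square D: 4.4973.

4.4973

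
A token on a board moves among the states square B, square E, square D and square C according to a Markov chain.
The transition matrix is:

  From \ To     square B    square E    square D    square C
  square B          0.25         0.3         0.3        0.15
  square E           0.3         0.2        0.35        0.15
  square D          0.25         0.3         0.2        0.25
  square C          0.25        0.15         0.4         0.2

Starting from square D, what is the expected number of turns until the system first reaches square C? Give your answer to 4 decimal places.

Let t(s) be the expected number of turns to first reach square C from state s, with t(square C) = 0. Conditioning on the first turn:
t(square B) = 1 + 0.25·t(square B) + 0.3·t(square E) + 0.3·t(square D)
t(square E) = 1 + 0.3·t(square B) + 0.2·t(square E) + 0.35·t(square D)
t(square D) = 1 + 0.25·t(square B) + 0.3·t(square E) + 0.2·t(square D)
Solving: t(square B) = 5.6019, t(square E) = 5.5787, t(square D) = 5.0926.
Expected turns from square D to square C: 5.0926.

5.0926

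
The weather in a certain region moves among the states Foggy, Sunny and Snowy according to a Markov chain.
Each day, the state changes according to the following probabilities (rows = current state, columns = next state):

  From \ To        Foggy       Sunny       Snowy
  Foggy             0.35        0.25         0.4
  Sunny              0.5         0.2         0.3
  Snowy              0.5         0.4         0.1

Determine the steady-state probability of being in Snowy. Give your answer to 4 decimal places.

Let the stationary distribution be π with π = πP and π_1 + π_2 + π_3 = 1.
π_1 = 0.35·π_1 + 0.5·π_2 + 0.5·π_3
π_2 = 0.25·π_1 + 0.2·π_2 + 0.4·π_3
Solving with the normalization constraint gives π = (0.4348, 0.2790, 0.2862).
So the stationary probability of Snowy is 0.2862.

0.2862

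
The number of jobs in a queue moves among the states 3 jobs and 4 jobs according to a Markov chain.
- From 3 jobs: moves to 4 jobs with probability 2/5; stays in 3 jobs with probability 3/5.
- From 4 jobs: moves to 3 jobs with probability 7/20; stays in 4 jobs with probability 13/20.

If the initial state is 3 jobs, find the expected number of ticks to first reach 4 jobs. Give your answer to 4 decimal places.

Let t(s) be the expected number of ticks to first reach 4 jobs from state s, with t(4 jobs) = 0. Conditioning on the first tick:
t(3 jobs) = 1 + 0.6·t(3 jobs)
Solving: t(3 jobs) = 2.5000.
Expected ticks from 3 jobs to 4 jobs: 2.5000.

2.5000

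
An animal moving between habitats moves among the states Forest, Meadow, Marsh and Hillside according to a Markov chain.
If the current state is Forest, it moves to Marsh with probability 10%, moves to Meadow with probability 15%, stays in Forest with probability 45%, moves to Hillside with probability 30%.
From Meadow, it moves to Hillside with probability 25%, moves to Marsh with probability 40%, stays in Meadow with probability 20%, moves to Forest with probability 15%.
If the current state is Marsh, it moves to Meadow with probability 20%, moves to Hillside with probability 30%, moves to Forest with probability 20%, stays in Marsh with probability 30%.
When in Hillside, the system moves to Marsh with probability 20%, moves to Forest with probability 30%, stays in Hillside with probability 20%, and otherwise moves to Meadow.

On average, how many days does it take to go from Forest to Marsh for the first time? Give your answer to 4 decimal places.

5.3699

Let t(s) be the expected number of days to first reach Marsh from state s, with t(Marsh) = 0. Conditioning on the first day:
t(Forest) = 1 + 0.45·t(Forest) + 0.15·t(Meadow) + 0.3·t(Hillside)
t(Meadow) = 1 + 0.15·t(Forest) + 0.2·t(Meadow) + 0.25·t(Hillside)
t(Hillside) = 1 + 0.3·t(Forest) + 0.3·t(Meadow) + 0.2·t(Hillside)
Solving: t(Forest) = 5.3699, t(Meadow) = 3.7117, t(Hillside) = 4.6556.
Expected days from Forest to Marsh: 5.3699.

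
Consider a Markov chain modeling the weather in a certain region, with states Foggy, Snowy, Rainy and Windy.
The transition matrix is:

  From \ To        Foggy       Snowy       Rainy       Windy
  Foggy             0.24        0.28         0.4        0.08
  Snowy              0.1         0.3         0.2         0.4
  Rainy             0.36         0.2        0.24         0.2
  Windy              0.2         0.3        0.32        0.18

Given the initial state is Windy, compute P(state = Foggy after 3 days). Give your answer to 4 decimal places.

0.2267

Propagate the distribution vector 3 days from Windy.
After 0 days: (0.0000, 0.0000, 0.0000, 1.0000)
After 1 day: (0.2000, 0.3000, 0.3200, 0.1800)
After 2 days: (0.2292, 0.2640, 0.2744, 0.2324)
After 3 days: (0.2267, 0.2680, 0.2847, 0.2206)
P(in Foggy after 3 days) = 0.2267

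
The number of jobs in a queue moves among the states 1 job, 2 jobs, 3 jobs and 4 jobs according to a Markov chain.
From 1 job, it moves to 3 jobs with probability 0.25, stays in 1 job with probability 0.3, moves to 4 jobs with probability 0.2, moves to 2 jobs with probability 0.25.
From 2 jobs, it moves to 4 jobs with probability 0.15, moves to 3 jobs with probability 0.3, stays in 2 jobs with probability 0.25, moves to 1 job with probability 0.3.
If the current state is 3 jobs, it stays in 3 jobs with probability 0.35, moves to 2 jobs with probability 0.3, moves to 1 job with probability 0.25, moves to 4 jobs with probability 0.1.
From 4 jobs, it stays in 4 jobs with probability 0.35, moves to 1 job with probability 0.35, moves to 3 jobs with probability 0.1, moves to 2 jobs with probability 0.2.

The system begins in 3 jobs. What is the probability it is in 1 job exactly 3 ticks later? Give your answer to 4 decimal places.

0.2940

Propagate the distribution vector 3 ticks from 3 jobs.
After 0 ticks: (0.0000, 0.0000, 1.0000, 0.0000)
After 1 tick: (0.2500, 0.3000, 0.3500, 0.1000)
After 2 ticks: (0.2875, 0.2625, 0.2850, 0.1650)
After 3 ticks: (0.2940, 0.2560, 0.2669, 0.1831)
P(in 1 job after 3 ticks) = 0.2940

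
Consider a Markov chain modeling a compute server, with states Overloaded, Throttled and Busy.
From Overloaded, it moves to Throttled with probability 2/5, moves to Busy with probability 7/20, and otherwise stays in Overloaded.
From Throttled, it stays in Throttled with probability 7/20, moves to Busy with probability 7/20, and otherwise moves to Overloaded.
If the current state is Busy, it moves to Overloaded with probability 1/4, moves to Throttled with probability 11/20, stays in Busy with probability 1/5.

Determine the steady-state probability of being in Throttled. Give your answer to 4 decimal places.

0.4244

Let the stationary distribution be π with π = πP and π_1 + π_2 + π_3 = 1.
π_1 = 0.25·π_1 + 0.3·π_2 + 0.25·π_3
π_2 = 0.4·π_1 + 0.35·π_2 + 0.55·π_3
Solving with the normalization constraint gives π = (0.2712, 0.4244, 0.3043).
So the stationary probability of Throttled is 0.4244.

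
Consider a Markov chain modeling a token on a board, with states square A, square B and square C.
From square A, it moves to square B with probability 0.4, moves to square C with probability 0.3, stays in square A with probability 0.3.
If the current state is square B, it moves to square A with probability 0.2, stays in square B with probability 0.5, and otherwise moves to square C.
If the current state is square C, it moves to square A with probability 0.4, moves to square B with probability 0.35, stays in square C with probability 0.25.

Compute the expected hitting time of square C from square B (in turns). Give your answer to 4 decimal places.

3.3333

Let t(s) be the expected number of turns to first reach square C from state s, with t(square C) = 0. Conditioning on the first turn:
t(square A) = 1 + 0.3·t(square A) + 0.4·t(square B)
t(square B) = 1 + 0.2·t(square A) + 0.5·t(square B)
Solving: t(square A) = 3.3333, t(square B) = 3.3333.
Expected turns from square B to square C: 3.3333.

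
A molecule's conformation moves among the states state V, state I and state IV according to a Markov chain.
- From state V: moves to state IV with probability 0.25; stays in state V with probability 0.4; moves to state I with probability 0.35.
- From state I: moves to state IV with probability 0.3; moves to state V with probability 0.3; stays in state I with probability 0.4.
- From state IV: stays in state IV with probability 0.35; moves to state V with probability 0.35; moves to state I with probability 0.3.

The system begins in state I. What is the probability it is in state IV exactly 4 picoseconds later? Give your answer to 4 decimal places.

0.2974

Propagate the distribution vector 4 picoseconds from state I.
After 0 picoseconds: (0.0000, 1.0000, 0.0000)
After 1 picosecond: (0.3000, 0.4000, 0.3000)
After 2 picoseconds: (0.3450, 0.3550, 0.3000)
After 3 picoseconds: (0.3495, 0.3528, 0.2978)
After 4 picoseconds: (0.3498, 0.3528, 0.2974)
P(in state IV after 4 picoseconds) = 0.2974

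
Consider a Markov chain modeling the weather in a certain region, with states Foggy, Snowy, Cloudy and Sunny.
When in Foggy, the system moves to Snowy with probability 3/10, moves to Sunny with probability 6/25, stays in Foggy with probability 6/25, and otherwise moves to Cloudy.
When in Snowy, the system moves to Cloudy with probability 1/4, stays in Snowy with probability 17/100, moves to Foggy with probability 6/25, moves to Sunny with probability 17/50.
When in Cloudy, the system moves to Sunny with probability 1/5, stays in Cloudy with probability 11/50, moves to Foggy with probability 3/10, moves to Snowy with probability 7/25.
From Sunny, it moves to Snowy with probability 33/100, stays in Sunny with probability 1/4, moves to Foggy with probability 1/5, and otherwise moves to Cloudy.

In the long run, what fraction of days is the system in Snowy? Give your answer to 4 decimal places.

0.2684

Let the stationary distribution be π with π = πP and π_1 + π_2 + π_3 + π_4 = 1.
π_1 = 0.24·π_1 + 0.24·π_2 + 0.3·π_3 + 0.2·π_4
π_2 = 0.3·π_1 + 0.17·π_2 + 0.28·π_3 + 0.33·π_4
π_3 = 0.22·π_1 + 0.25·π_2 + 0.22·π_3 + 0.22·π_4
Solving with the normalization constraint gives π = (0.2433, 0.2684, 0.2281, 0.2603).
So the stationary probability of Snowy is 0.2684.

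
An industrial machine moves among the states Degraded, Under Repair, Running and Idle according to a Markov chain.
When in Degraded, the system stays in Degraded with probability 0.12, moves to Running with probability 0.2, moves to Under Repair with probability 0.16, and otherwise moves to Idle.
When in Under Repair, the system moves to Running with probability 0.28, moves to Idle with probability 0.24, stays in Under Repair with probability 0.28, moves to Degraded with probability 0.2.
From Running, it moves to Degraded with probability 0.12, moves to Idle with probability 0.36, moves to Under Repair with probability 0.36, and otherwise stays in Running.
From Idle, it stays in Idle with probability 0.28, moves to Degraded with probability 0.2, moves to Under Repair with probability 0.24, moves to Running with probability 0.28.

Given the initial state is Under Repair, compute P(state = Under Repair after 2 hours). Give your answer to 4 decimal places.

Propagate the distribution vector 2 hours from Under Repair.
After 0 hours: (0.0000, 1.0000, 0.0000, 0.0000)
After 1 hour: (0.2000, 0.2800, 0.2800, 0.2400)
After 2 hours: (0.1616, 0.2688, 0.2304, 0.3392)
P(in Under Repair after 2 hours) = 0.2688

0.2688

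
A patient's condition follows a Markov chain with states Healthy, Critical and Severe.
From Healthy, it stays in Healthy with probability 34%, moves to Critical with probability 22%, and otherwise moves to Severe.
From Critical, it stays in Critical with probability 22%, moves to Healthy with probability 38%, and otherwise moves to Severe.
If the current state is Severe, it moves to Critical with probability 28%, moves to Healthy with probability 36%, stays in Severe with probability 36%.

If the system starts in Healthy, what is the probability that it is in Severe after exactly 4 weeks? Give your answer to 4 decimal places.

Propagate the distribution vector 4 weeks from Healthy.
After 0 weeks: (1.0000, 0.0000, 0.0000)
After 1 week: (0.3400, 0.2200, 0.4400)
After 2 weeks: (0.3576, 0.2464, 0.3960)
After 3 weeks: (0.3578, 0.2438, 0.3985)
After 4 weeks: (0.3577, 0.2439, 0.3984)
P(in Severe after 4 weeks) = 0.3984

0.3984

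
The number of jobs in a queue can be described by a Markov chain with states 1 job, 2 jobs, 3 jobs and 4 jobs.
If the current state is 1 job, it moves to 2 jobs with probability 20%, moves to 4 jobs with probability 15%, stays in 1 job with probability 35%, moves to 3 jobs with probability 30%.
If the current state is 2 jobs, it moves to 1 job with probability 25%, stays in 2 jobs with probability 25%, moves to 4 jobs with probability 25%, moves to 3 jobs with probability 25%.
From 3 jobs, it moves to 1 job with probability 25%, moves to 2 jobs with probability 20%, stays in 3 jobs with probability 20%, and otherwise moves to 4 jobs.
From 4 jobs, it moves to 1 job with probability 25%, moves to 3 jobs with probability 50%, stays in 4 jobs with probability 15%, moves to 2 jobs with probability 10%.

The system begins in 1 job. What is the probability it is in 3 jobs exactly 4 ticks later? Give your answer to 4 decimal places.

0.3054

Propagate the distribution vector 4 ticks from 1 job.
After 0 ticks: (1.0000, 0.0000, 0.0000, 0.0000)
After 1 tick: (0.3500, 0.2000, 0.3000, 0.1500)
After 2 ticks: (0.2850, 0.1950, 0.2900, 0.2300)
After 3 ticks: (0.2785, 0.1868, 0.3073, 0.2275)
After 4 ticks: (0.2779, 0.1866, 0.3054, 0.2301)
P(in 3 jobs after 4 ticks) = 0.3054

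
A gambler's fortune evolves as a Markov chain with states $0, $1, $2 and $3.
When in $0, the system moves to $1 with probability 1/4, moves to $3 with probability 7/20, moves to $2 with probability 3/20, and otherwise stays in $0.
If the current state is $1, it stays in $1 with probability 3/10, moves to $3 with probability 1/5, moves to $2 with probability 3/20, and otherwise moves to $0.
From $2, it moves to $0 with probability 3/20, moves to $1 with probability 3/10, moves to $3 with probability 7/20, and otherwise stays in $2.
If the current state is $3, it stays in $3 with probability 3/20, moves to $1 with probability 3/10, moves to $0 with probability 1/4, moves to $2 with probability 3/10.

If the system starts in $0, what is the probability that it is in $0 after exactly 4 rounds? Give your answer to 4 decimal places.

Propagate the distribution vector 4 rounds from $0.
After 0 rounds: (1.0000, 0.0000, 0.0000, 0.0000)
After 1 round: (0.2500, 0.2500, 0.1500, 0.3500)
After 2 rounds: (0.2600, 0.2875, 0.2100, 0.2425)
After 3 rounds: (0.2578, 0.2870, 0.1969, 0.2584)
After 4 rounds: (0.2590, 0.2871, 0.1986, 0.2553)
P(in $0 after 4 rounds) = 0.2590

0.2590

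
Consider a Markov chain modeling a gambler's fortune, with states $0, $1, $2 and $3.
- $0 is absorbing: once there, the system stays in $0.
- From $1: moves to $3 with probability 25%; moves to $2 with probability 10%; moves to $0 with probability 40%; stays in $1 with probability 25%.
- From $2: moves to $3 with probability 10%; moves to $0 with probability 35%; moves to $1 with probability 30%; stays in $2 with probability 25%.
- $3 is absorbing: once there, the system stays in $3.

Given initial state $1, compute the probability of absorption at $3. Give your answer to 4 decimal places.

0.3709

Let h(s) be the probability of absorption at $3 starting from transient state s. Then h($3) = 1 and h($0) = 0. By first-step analysis:
h($1) = 0.4·0 + 0.25·h($1) + 0.1·h($2) + 0.25·1
h($2) = 0.35·0 + 0.3·h($1) + 0.25·h($2) + 0.1·1
Solving: h($1) = 0.3709, h($2) = 0.2817.
Starting from $1, the probability is 0.3709.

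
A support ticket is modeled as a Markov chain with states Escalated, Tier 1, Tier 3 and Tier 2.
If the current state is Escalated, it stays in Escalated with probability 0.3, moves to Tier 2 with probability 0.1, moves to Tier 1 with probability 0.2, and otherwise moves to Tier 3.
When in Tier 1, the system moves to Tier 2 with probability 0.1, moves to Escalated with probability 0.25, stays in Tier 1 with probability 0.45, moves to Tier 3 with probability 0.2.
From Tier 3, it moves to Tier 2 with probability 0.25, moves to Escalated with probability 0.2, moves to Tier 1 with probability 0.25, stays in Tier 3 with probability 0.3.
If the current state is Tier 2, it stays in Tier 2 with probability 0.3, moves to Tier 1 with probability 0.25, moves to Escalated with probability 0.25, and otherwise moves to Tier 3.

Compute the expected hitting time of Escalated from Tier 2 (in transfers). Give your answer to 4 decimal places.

Let t(s) be the expected number of transfers to first reach Escalated from state s, with t(Escalated) = 0. Conditioning on the first transfer:
t(Tier 1) = 1 + 0.45·t(Tier 1) + 0.2·t(Tier 3) + 0.1·t(Tier 2)
t(Tier 3) = 1 + 0.25·t(Tier 1) + 0.3·t(Tier 3) + 0.25·t(Tier 2)
t(Tier 2) = 1 + 0.25·t(Tier 1) + 0.2·t(Tier 3) + 0.3·t(Tier 2)
Solving: t(Tier 1) = 4.1860, t(Tier 3) = 4.4186, t(Tier 2) = 4.1860.
Expected transfers from Tier 2 to Escalated: 4.1860.

4.1860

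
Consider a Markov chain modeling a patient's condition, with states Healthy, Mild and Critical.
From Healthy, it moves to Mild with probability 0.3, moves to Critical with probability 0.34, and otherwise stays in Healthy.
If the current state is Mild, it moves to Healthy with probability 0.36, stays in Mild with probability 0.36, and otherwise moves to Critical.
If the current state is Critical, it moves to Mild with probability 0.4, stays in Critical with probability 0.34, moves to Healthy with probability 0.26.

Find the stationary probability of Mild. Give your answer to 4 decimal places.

Let the stationary distribution be π with π = πP and π_1 + π_2 + π_3 = 1.
π_1 = 0.36·π_1 + 0.36·π_2 + 0.26·π_3
π_2 = 0.3·π_1 + 0.36·π_2 + 0.4·π_3
Solving with the normalization constraint gives π = (0.3281, 0.3531, 0.3188).
So the stationary probability of Mild is 0.3531.

0.3531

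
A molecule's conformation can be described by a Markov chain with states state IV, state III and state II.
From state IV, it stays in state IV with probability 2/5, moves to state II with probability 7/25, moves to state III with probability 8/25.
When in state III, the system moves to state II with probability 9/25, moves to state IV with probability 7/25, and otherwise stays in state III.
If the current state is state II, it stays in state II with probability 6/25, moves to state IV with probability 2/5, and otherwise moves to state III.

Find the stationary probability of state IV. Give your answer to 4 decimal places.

0.3585

Let the stationary distribution be π with π = πP and π_1 + π_2 + π_3 = 1.
π_1 = 0.4·π_1 + 0.28·π_2 + 0.4·π_3
π_2 = 0.32·π_1 + 0.36·π_2 + 0.36·π_3
Solving with the normalization constraint gives π = (0.3585, 0.3457, 0.2958).
So the stationary probability of state IV is 0.3585.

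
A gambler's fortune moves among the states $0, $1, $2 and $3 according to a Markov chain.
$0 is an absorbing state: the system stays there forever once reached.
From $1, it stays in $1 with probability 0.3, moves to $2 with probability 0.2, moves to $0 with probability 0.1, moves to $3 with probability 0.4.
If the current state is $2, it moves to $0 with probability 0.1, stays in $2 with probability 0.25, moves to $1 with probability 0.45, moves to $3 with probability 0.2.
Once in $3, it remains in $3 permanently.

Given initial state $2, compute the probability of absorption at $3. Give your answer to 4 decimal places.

0.7356

Let h(s) be the probability of absorption at $3 starting from transient state s. Then h($3) = 1 and h($0) = 0. By first-step analysis:
h($1) = 0.1·0 + 0.3·h($1) + 0.2·h($2) + 0.4·1
h($2) = 0.1·0 + 0.45·h($1) + 0.25·h($2) + 0.2·1
Solving: h($1) = 0.7816, h($2) = 0.7356.
Starting from $2, the probability is 0.7356.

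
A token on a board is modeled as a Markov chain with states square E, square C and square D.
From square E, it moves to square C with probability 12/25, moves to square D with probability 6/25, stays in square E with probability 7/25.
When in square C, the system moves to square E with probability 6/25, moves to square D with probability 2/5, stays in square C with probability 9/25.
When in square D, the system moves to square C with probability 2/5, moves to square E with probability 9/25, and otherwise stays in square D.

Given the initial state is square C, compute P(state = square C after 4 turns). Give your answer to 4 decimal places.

0.4067

Propagate the distribution vector 4 turns from square C.
After 0 turns: (0.0000, 1.0000, 0.0000)
After 1 turn: (0.2400, 0.3600, 0.4000)
After 2 turns: (0.2976, 0.4048, 0.2976)
After 3 turns: (0.2876, 0.4076, 0.3048)
After 4 turns: (0.2881, 0.4067, 0.3052)
P(in square C after 4 turns) = 0.4067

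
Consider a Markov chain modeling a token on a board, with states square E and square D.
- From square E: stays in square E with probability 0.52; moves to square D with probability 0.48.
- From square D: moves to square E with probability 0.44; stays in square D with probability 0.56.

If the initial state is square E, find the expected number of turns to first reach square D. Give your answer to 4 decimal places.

Let t(s) be the expected number of turns to first reach square D from state s, with t(square D) = 0. Conditioning on the first turn:
t(square E) = 1 + 0.52·t(square E)
Solving: t(square E) = 2.0833.
Expected turns from square E to square D: 2.0833.

2.0833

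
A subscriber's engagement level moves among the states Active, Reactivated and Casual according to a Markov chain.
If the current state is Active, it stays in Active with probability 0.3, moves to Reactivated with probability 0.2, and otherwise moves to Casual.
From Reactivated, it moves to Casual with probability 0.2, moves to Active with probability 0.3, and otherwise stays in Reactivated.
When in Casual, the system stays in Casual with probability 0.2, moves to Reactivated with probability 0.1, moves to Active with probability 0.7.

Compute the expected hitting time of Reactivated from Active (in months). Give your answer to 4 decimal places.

6.1905

Let t(s) be the expected number of months to first reach Reactivated from state s, with t(Reactivated) = 0. Conditioning on the first month:
t(Active) = 1 + 0.3·t(Active) + 0.5·t(Casual)
t(Casual) = 1 + 0.7·t(Active) + 0.2·t(Casual)
Solving: t(Active) = 6.1905, t(Casual) = 6.6667.
Expected months from Active to Reactivated: 6.1905.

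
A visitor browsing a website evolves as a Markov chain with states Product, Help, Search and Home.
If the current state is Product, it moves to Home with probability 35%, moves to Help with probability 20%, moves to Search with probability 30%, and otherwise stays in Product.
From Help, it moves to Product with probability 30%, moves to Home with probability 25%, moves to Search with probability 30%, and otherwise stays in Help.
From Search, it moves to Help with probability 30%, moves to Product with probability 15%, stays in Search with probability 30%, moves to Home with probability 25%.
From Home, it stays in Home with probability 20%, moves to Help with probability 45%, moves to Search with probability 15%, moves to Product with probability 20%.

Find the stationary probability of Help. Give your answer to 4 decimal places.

0.2767

Let the stationary distribution be π with π = πP and π_1 + π_2 + π_3 + π_4 = 1.
π_1 = 0.15·π_1 + 0.3·π_2 + 0.15·π_3 + 0.2·π_4
π_2 = 0.2·π_1 + 0.15·π_2 + 0.3·π_3 + 0.45·π_4
π_3 = 0.3·π_1 + 0.3·π_2 + 0.3·π_3 + 0.15·π_4
Solving with the normalization constraint gives π = (0.2044, 0.2767, 0.2614, 0.2576).
So the stationary probability of Help is 0.2767.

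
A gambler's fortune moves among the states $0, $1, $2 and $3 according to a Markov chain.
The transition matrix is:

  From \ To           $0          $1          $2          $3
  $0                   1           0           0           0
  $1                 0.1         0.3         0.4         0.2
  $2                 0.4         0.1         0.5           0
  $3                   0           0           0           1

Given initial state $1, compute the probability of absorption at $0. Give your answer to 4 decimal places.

Let h(s) be the probability of absorption at $0 starting from transient state s. Then h($0) = 1 and h($3) = 0. By first-step analysis:
h($1) = 0.1·1 + 0.3·h($1) + 0.4·h($2) + 0.2·0
h($2) = 0.4·1 + 0.1·h($1) + 0.5·h($2)
Solving: h($1) = 0.6774, h($2) = 0.9355.
Starting from $1, the probability is 0.6774.

0.6774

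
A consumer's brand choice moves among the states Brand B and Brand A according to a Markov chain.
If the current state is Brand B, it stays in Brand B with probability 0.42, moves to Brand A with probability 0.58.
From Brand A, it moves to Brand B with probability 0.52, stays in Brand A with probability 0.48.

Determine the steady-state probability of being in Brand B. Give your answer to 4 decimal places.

Let the stationary distribution be π with π = πP and π_1 + π_2 = 1.
π_1 = 0.42·π_1 + 0.52·π_2
Solving with the normalization constraint gives π = (0.4727, 0.5273).
So the stationary probability of Brand B is 0.4727.

0.4727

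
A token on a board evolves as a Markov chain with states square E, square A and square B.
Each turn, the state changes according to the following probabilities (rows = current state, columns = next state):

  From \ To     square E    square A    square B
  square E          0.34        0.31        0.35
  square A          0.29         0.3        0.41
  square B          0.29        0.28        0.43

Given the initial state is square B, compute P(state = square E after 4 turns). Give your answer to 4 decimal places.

0.3053

Propagate the distribution vector 4 turns from square B.
After 0 turns: (0.0000, 0.0000, 1.0000)
After 1 turn: (0.2900, 0.2800, 0.4300)
After 2 turns: (0.3045, 0.2943, 0.4012)
After 3 turns: (0.3052, 0.2950, 0.3998)
After 4 turns: (0.3053, 0.2951, 0.3997)
P(in square E after 4 turns) = 0.3053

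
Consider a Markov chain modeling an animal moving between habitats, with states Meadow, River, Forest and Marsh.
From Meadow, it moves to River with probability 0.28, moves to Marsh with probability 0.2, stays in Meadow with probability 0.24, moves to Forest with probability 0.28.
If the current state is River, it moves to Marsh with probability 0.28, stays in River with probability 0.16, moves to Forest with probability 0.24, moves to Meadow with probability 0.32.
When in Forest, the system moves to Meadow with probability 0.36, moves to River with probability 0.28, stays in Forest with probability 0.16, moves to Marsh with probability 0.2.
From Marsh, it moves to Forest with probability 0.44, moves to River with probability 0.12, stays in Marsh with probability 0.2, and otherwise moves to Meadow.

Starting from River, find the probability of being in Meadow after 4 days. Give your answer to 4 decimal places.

Propagate the distribution vector 4 days from River.
After 0 days: (0.0000, 1.0000, 0.0000, 0.0000)
After 1 day: (0.3200, 0.1600, 0.2400, 0.2800)
After 2 days: (0.2816, 0.2160, 0.2896, 0.2128)
After 3 days: (0.2920, 0.2200, 0.2707, 0.2173)
After 4 days: (0.2901, 0.2188, 0.2735, 0.2176)
P(in Meadow after 4 days) = 0.2901

0.2901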